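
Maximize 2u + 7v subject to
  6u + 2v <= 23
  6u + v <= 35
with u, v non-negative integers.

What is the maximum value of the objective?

77

(u,v)=(0,11): 6·0+2·11=22≤23, 6·0+1·11=11≤35, objective 77.
(u,v)=(0,10): 6·0+2·10=20≤23, 6·0+1·10=10≤35, objective 70.
Maximum is 77 at (u,v)=(0,11).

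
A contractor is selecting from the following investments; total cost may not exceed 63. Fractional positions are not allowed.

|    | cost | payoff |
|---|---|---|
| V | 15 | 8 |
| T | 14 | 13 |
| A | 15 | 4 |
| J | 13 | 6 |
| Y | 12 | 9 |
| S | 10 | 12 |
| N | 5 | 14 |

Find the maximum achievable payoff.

Allowing fractional choices, the relaxed optimum would be about 59.2, but investments are indivisible.
T + J + Y + S + N: cost 14 + 13 + 12 + 10 + 5 = 54 ≤ 63, payoff 13 + 6 + 9 + 12 + 14 = 54.
V + T + Y + S + N: cost 15 + 14 + 12 + 10 + 5 = 56 ≤ 63, payoff 8 + 13 + 9 + 12 + 14 = 56.
V + T + J + S + N: cost 15 + 14 + 13 + 10 + 5 = 57 ≤ 63, payoff 8 + 13 + 6 + 12 + 14 = 53.
Best is V, T, Y, S, and N with total payoff 56.

56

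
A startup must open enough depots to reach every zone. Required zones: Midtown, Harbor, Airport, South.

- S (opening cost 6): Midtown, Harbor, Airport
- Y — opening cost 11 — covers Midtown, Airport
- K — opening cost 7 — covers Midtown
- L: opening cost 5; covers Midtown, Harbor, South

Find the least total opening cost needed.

11

Choose S and L: together they cover Midtown, Harbor, Airport, South — every zone.
Total opening cost: 6 + 5 = 11.
No cover costs less than 11.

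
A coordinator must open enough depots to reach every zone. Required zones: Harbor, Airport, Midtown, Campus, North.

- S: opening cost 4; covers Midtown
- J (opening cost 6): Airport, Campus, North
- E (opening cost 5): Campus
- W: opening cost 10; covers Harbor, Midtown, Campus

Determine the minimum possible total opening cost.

16

This is an integer covering problem.
Choose J and W: together they cover Harbor, Airport, Midtown, Campus, North — every zone.
Total opening cost: 6 + 10 = 16.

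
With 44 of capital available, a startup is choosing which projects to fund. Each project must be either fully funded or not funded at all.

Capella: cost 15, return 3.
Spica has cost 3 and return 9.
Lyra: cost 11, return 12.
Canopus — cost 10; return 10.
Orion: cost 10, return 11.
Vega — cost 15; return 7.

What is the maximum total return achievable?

42

Spica + Lyra + Canopus + Orion: cost 3 + 11 + 10 + 10 = 34 ≤ 44, return 9 + 12 + 10 + 11 = 42.
Spica + Lyra + Canopus + Vega: cost 3 + 11 + 10 + 15 = 39 ≤ 44, return 9 + 12 + 10 + 7 = 38.
Spica + Lyra + Orion + Vega: cost 3 + 11 + 10 + 15 = 39 ≤ 44, return 9 + 12 + 11 + 7 = 39.
Best is Spica, Lyra, Canopus, and Orion with total return 42.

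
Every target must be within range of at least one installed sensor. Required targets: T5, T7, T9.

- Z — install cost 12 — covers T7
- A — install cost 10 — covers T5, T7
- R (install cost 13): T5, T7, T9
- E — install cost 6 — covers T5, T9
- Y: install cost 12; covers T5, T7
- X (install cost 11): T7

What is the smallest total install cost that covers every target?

13

The greedy cost-per-new-target heuristic would pick E and A for 16, but a cheaper cover exists.
R alone covers T5, T7, T9 — every target.
Total install cost: 13.
No cover costs less than 13.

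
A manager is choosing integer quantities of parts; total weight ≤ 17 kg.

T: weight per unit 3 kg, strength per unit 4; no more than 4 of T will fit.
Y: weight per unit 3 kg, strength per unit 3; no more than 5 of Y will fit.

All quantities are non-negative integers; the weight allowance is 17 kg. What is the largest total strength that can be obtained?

T has the best ratio (4/3); taking only T gives at most 4×4 = 16 (stopped by the supply cap of 4).
Mixing does better — 4×T and 1×Y: weight 15 ≤ 17, strength 4·4 + 1·3 = 19.

19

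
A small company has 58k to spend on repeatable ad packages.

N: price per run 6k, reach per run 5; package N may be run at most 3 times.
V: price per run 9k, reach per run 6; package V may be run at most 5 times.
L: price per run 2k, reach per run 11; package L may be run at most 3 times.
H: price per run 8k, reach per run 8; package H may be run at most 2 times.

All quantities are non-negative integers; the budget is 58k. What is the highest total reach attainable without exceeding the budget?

76

Take 3×N, 2×V, 3×L, and 2×H: price 58 ≤ 58, reach 3·5 + 2·6 + 3·11 + 2·8 = 76.
L has the best ratio (11/2) and is taken to its limit of 3; remaining capacity is filled optimally with the others.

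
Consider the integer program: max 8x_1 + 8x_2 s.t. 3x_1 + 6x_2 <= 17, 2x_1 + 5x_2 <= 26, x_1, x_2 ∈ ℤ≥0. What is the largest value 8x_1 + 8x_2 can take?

(x_1,x_2)=(5,0) is feasible, giving 40.
(x_1,x_2)=(4,0) is feasible, giving 32.
Maximum is 40 at (x_1,x_2)=(5,0).

40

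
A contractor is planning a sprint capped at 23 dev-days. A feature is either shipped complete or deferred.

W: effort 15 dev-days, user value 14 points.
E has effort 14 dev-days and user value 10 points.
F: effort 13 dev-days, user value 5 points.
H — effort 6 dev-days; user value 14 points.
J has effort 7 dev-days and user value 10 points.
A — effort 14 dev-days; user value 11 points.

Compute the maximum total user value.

28

This is a 0-1 knapsack instance.
W + H: effort 15 + 6 = 21 ≤ 23, user value 14 + 14 = 28.
H + A: effort 6 + 14 = 20 ≤ 23, user value 14 + 11 = 25.
H + J: effort 6 + 7 = 13 ≤ 23, user value 14 + 10 = 24.
Best is W and H with total user value 28.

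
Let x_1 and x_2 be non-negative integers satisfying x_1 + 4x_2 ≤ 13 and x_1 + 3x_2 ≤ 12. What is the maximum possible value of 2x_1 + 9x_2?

(x_1,x_2)=(1,3) is feasible, giving 29.
(x_1,x_2)=(0,3) is feasible, giving 27.
(x_1,x_2)=(2,2) is feasible, giving 22.
The best lattice point is (1,3), giving 29.

29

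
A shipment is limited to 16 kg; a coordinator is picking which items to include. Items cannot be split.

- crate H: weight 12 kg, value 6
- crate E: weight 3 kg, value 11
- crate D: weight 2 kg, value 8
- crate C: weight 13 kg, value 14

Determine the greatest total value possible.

25

Allowing fractional choices, the relaxed optimum would be about 30.8, but items are indivisible.
crate E + crate C: weight 3 + 13 = 16 ≤ 16, value 11 + 14 = 25.
crate E + crate D: weight 3 + 2 = 5 ≤ 16, value 11 + 8 = 19.
crate D + crate C: weight 2 + 13 = 15 ≤ 16, value 8 + 14 = 22.
Best is crate E and crate C with total value 25.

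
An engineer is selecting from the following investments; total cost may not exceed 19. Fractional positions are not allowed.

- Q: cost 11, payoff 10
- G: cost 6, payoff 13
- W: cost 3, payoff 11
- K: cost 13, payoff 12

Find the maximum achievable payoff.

25

Allowing fractional choices, the relaxed optimum would be about 33.2, but investments are indivisible.
W + K: cost 3 + 13 = 16 ≤ 19, payoff 11 + 12 = 23.
G + W: cost 6 + 3 = 9 ≤ 19, payoff 13 + 11 = 24.
G + K: cost 6 + 13 = 19 ≤ 19, payoff 13 + 12 = 25.
Best is G and K with total payoff 25.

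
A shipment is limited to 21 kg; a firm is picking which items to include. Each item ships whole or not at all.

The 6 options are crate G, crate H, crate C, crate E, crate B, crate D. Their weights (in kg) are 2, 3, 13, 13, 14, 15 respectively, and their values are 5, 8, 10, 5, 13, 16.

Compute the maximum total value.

29

crate H + crate D: weight 3 + 15 = 18 ≤ 21, value 8 + 16 = 24.
crate G + crate H + crate D: weight 2 + 3 + 15 = 20 ≤ 21, value 5 + 8 + 16 = 29.
crate G + crate H + crate B: weight 2 + 3 + 14 = 19 ≤ 21, value 5 + 8 + 13 = 26.
Best is crate G, crate H, and crate D with total value 29.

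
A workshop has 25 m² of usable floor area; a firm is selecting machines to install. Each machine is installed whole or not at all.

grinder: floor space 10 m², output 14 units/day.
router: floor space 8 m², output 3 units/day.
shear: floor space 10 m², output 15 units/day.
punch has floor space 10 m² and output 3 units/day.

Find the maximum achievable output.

29

Treat it as a binary knapsack problem.
Allowing fractional choices, the relaxed optimum would be about 30.9, but machines are indivisible.
shear + punch: floor space 10 + 10 = 20 ≤ 25, output 15 + 3 = 18.
grinder + shear: floor space 10 + 10 = 20 ≤ 25, output 14 + 15 = 29.
router + shear: floor space 8 + 10 = 18 ≤ 25, output 3 + 15 = 18.
Best is grinder and shear with total output 29.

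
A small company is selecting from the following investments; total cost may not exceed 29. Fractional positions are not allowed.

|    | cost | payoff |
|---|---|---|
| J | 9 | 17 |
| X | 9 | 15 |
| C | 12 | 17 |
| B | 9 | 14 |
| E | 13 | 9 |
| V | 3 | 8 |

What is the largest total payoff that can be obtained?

J + C + V: cost 9 + 12 + 3 = 24 ≤ 29, payoff 17 + 17 + 8 = 42.
J + X + B: cost 9 + 9 + 9 = 27 ≤ 29, payoff 17 + 15 + 14 = 46.
Best is J, X, and B with total payoff 46.

46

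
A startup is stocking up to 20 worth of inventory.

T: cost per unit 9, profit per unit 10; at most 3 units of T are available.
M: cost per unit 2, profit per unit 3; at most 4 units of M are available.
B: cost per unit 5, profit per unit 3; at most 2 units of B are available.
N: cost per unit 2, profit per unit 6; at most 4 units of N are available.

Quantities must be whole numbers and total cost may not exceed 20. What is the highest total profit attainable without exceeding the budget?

1×T, 1×M, and 4×N: cost 19 ≤ 20, profit 1·10 + 1·3 + 4·6 = 37.
3×M, 1×B, and 4×N: cost 19 ≤ 20, profit 3·3 + 1·3 + 4·6 = 36.
Best is 37.

37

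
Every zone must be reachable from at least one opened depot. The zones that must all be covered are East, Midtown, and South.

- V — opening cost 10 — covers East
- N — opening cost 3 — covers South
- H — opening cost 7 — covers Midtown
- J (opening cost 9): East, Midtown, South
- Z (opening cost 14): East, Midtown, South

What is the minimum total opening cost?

9

The greedy cost-per-new-zone heuristic would pick N and J for 12, but a cheaper cover exists.
J alone covers East, Midtown, South — every zone.
Total opening cost: 9.
No cover costs less than 9.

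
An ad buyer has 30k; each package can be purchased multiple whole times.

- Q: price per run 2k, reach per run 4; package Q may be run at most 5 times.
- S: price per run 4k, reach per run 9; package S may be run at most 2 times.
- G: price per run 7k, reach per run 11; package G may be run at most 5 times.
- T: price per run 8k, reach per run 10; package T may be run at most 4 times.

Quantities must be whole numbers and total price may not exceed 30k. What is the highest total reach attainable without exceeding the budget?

56

3×Q, 2×S, and 2×G: price 28 ≤ 30, reach 3·4 + 2·9 + 2·11 = 52.
4×Q, 2×S, and 2×G: price 30 ≤ 30, reach 4·4 + 2·9 + 2·11 = 56.
Best is 56.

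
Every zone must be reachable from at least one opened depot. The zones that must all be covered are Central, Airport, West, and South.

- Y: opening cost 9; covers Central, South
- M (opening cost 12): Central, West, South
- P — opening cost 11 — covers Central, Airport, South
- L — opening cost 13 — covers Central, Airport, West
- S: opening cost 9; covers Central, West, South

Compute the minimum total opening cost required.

20

Choose P and S: together they cover Central, Airport, West, South — every zone.
Total opening cost: 11 + 9 = 20.
No cover costs less than 20.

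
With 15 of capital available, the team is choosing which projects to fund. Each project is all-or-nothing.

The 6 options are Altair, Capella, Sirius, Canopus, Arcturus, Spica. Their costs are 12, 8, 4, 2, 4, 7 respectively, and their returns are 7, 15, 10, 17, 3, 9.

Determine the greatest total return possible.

42

Allowing fractional choices, the relaxed optimum would be about 43.3, but projects are indivisible.
Capella + Canopus + Arcturus: cost 8 + 2 + 4 = 14 ≤ 15, return 15 + 17 + 3 = 35.
Capella + Sirius + Canopus: cost 8 + 4 + 2 = 14 ≤ 15, return 15 + 10 + 17 = 42.
Sirius + Canopus + Spica: cost 4 + 2 + 7 = 13 ≤ 15, return 10 + 17 + 9 = 36.
Best is Capella, Sirius, and Canopus with total return 42.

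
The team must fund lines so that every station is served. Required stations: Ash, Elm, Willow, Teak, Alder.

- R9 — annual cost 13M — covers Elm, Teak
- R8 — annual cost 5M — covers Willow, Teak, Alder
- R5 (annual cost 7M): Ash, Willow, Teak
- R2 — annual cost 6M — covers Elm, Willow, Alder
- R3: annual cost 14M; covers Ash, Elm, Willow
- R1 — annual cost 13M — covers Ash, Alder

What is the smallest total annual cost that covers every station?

Choose R5 and R2: together they cover Ash, Elm, Willow, Teak, Alder — every station.
Total annual cost: 7 + 6 = 13.

13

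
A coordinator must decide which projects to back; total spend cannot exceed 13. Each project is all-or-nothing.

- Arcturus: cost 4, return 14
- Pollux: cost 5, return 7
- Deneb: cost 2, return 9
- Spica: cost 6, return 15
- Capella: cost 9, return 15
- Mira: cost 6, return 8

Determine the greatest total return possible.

38

Arcturus + Deneb + Mira: cost 4 + 2 + 6 = 12 ≤ 13, return 14 + 9 + 8 = 31.
Arcturus + Deneb + Spica: cost 4 + 2 + 6 = 12 ≤ 13, return 14 + 9 + 15 = 38.
Best is Arcturus, Deneb, and Spica with total return 38.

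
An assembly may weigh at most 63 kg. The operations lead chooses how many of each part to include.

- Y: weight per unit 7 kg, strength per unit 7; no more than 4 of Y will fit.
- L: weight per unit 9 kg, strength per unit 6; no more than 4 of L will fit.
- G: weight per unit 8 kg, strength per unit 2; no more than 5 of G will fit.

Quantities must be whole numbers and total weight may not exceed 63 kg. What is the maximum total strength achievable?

Y has the best ratio (7/7); taking only Y gives at most 4×7 = 28 (stopped by the supply cap of 4).
Mixing does better — 4×Y, 3×L, and 1×G: weight 63 ≤ 63, strength 4·7 + 3·6 + 1·2 = 48.

48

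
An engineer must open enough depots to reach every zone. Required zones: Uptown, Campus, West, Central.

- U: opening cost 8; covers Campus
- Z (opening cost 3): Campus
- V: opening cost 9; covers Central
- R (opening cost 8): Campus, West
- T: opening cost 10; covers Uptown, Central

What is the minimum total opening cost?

18

The greedy cost-per-new-zone heuristic would pick Z, T, and R for 21, but a cheaper cover exists.
Choose R and T: together they cover Uptown, Campus, West, Central — every zone.
Total opening cost: 8 + 10 = 18.
No cover costs less than 18.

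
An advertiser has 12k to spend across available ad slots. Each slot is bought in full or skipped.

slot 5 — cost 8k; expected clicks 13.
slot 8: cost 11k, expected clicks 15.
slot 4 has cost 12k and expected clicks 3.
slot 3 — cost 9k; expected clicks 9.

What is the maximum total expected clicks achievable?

15

Allowing fractional choices, the relaxed optimum would be about 18.5, but ad slots are indivisible.
slot 5: cost 8 ≤ 12, expected clicks 13.
slot 3: cost 9 ≤ 12, expected clicks 9.
slot 8: cost 11 ≤ 12, expected clicks 15.
Best is slot 8 with total expected clicks 15.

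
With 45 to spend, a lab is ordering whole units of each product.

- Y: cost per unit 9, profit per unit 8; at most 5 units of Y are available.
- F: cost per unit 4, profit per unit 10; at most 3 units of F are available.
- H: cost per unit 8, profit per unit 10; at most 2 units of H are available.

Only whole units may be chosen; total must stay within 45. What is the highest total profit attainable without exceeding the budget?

F has the best ratio (10/4); taking only F gives at most 3×10 = 30 (stopped by the supply cap of 3).
Mixing does better — 1×Y, 3×F, and 2×H: cost 37 ≤ 45, profit 1·8 + 3·10 + 2·10 = 58.

58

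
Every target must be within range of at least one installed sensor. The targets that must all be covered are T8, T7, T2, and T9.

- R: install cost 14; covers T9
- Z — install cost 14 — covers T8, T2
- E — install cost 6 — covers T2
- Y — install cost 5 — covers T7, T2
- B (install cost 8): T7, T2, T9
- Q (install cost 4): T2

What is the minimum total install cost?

22

This is an integer covering problem.
Choose Z and B: together they cover T8, T7, T2, T9 — every target.
Total install cost: 14 + 8 = 22.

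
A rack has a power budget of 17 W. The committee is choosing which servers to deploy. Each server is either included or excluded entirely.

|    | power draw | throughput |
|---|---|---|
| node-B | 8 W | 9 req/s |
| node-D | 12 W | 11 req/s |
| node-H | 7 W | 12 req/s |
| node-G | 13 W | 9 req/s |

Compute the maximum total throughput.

21

Take node-B and node-H: power draw 8 + 7 = 15 ≤ 17, throughput 9 + 12 = 21.
No other feasible combination does better.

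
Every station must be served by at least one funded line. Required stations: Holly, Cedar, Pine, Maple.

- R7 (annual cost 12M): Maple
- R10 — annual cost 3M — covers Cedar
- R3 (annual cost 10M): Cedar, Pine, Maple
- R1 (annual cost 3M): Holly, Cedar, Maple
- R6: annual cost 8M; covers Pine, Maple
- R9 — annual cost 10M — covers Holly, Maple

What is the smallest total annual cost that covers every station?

11

Choose R1 and R6: together they cover Holly, Cedar, Pine, Maple — every station.
Total annual cost: 3 + 8 = 11.
No cover costs less than 11.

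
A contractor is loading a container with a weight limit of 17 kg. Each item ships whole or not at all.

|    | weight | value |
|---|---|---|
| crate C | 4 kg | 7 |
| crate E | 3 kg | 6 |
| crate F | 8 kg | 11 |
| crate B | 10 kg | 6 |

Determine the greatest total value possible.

24

Take crate C, crate E, and crate F: weight 4 + 3 + 8 = 15 ≤ 17, value 7 + 6 + 11 = 24.
No other feasible combination does better.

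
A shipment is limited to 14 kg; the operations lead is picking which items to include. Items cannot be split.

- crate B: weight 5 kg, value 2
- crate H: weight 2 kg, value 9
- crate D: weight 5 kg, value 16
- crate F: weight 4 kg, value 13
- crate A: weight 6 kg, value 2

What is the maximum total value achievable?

Allowing fractional choices, the relaxed optimum would be about 39.2, but items are indivisible.
crate D + crate F: weight 5 + 4 = 9 ≤ 14, value 16 + 13 = 29.
crate B + crate D + crate F: weight 5 + 5 + 4 = 14 ≤ 14, value 2 + 16 + 13 = 31.
crate H + crate D + crate F: weight 2 + 5 + 4 = 11 ≤ 14, value 9 + 16 + 13 = 38.
Best is crate H, crate D, and crate F with total value 38.

38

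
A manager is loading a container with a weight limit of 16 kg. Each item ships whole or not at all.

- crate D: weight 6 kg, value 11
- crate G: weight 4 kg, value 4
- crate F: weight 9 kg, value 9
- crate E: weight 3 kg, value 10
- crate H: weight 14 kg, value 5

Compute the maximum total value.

Treat it as a binary knapsack problem.
Allowing fractional choices, the relaxed optimum would be about 28.0, but items are indivisible.
crate G + crate F + crate E: weight 4 + 9 + 3 = 16 ≤ 16, value 4 + 9 + 10 = 23.
crate D + crate E: weight 6 + 3 = 9 ≤ 16, value 11 + 10 = 21.
crate D + crate G + crate E: weight 6 + 4 + 3 = 13 ≤ 16, value 11 + 4 + 10 = 25.
Best is crate D, crate G, and crate E with total value 25.

25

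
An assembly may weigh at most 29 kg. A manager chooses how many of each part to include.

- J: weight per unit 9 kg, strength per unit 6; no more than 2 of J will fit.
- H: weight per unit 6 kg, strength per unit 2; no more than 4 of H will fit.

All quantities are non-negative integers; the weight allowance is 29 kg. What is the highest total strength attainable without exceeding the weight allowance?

This is a bounded integer knapsack.
1×J and 3×H: weight 27 ≤ 29, strength 1·6 + 3·2 = 12.
2×J and 1×H: weight 24 ≤ 29, strength 2·6 + 1·2 = 14.
Best is 14.

14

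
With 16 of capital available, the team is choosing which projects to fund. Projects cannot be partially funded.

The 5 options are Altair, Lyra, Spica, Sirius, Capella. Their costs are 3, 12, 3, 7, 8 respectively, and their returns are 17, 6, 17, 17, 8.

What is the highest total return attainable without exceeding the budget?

51

Altair + Spica: cost 3 + 3 = 6 ≤ 16, return 17 + 17 = 34.
Altair + Spica + Sirius: cost 3 + 3 + 7 = 13 ≤ 16, return 17 + 17 + 17 = 51.
Altair + Spica + Capella: cost 3 + 3 + 8 = 14 ≤ 16, return 17 + 17 + 8 = 42.
Best is Altair, Spica, and Sirius with total return 51.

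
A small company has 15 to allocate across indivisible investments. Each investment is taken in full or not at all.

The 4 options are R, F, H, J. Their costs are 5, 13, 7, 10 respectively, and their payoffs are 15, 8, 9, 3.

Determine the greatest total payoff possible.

This is a 0-1 knapsack instance.
Take R and H: cost 5 + 7 = 12 ≤ 15, payoff 15 + 9 = 24.
No other feasible combination does better.

24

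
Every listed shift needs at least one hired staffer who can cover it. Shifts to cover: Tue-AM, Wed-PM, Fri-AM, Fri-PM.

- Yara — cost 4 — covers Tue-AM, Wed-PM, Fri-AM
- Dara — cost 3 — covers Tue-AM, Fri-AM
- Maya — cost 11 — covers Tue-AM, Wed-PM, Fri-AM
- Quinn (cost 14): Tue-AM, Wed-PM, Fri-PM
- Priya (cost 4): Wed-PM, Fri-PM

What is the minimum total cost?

The greedy cost-per-new-shift heuristic would pick Yara and Priya for 8, but a cheaper cover exists.
Choose Dara and Priya: together they cover Tue-AM, Wed-PM, Fri-AM, Fri-PM — every shift.
Total cost: 3 + 4 = 7.
No cover costs less than 7.

7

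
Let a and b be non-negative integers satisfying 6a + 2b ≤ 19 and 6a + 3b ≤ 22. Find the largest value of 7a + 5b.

35

Relaxing integrality, the LP optimum is 36.67 at (a,b) = (0, 7.33), which is not an integer point.
(a,b)=(0,7): 6·0+2·7=14≤19, 6·0+3·7=21≤22, objective 35.
(a,b)=(0,6): 6·0+2·6=12≤19, 6·0+3·6=18≤22, objective 30.
No feasible integer point exceeds 35.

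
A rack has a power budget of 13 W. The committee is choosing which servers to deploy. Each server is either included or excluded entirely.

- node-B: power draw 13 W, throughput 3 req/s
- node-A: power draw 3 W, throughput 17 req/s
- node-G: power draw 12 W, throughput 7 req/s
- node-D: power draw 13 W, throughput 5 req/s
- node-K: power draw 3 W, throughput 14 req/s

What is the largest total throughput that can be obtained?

This is a 0-1 knapsack instance.
Take node-A and node-K: power draw 3 + 3 = 6 ≤ 13, throughput 17 + 14 = 31.
No other feasible combination does better.

31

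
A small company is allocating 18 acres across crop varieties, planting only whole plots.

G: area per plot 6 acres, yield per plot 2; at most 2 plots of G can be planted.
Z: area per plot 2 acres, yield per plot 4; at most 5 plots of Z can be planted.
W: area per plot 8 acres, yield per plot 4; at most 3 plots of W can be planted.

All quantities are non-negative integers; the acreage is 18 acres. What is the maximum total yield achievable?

Z has the best ratio (4/2); taking only Z gives at most 5×4 = 20 (stopped by the supply cap of 5).
Mixing does better — 5×Z and 1×W: area 18 ≤ 18, yield 5·4 + 1·4 = 24.

24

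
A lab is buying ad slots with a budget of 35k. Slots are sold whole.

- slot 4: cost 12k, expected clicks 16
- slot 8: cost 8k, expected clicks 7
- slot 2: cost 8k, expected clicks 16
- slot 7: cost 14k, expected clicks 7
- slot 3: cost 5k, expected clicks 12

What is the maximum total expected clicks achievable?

51

This is an integer program with binary decision variables.
Take slot 4, slot 8, slot 2, and slot 3: cost 12 + 8 + 8 + 5 = 33 ≤ 35, expected clicks 16 + 7 + 16 + 12 = 51.
No other feasible combination does better.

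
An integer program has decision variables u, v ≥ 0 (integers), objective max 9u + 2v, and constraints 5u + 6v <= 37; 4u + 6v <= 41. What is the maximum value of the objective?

63

(u,v)=(7,0) is feasible, giving 63.
(u,v)=(6,1) is feasible, giving 56.
(u,v)=(6,0) is feasible, giving 54.
Maximum is 63 at (u,v)=(7,0).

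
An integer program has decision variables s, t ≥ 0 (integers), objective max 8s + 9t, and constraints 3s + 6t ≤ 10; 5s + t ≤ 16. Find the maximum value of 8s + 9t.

(s,t)=(3,0): 3·3+6·0=9≤10, 5·3+1·0=15≤16, objective 24.
(s,t)=(2,0): 3·2+6·0=6≤10, 5·2+1·0=10≤16, objective 16.
No feasible integer point exceeds 24.

24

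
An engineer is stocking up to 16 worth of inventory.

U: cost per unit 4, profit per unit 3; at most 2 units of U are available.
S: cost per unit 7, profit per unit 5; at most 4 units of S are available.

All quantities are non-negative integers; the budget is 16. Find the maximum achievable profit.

11

2×U and 1×S: cost 15 ≤ 16, profit 2·3 + 1·5 = 11.
2×S: cost 14 ≤ 16, profit 2·5 = 10.
Best is 11.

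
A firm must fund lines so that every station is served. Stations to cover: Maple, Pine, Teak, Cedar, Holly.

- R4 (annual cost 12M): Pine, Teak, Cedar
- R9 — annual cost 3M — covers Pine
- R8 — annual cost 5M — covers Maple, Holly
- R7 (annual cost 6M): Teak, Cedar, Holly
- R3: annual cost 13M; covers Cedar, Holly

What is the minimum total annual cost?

Choose R9, R8, and R7: together they cover Maple, Pine, Teak, Cedar, Holly — every station.
Total annual cost: 3 + 5 + 6 = 14.
No cover costs less than 14.

14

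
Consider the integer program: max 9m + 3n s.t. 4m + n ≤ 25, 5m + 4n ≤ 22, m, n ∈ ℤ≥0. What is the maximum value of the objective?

36

The continuous relaxation peaks at (4.4, 0) with value 39.60; rounding to a feasible lattice point costs some objective.
(m,n)=(4,0) is feasible, giving 36.
(m,n)=(3,1) is feasible, giving 30.
(m,n)=(3,0) is feasible, giving 27.
The best lattice point is (4,0), giving 36.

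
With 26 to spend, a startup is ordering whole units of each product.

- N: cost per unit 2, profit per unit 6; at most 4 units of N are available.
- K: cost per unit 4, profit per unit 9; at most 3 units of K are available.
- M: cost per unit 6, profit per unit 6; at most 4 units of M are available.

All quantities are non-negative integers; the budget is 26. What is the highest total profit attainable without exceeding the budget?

57

3×N, 3×K, and 1×M: cost 24 ≤ 26, profit 3·6 + 3·9 + 1·6 = 51.
4×N, 3×K, and 1×M: cost 26 ≤ 26, profit 4·6 + 3·9 + 1·6 = 57.
Best is 57.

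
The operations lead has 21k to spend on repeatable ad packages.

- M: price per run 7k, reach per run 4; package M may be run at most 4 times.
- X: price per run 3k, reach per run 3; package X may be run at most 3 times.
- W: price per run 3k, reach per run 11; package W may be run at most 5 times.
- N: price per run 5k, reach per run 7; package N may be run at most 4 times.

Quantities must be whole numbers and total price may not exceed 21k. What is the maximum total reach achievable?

This is a bounded integer knapsack.
2×X and 5×W: price 21 ≤ 21, reach 2·3 + 5·11 = 61.
5×W and 1×N: price 20 ≤ 21, reach 5·11 + 1·7 = 62.
Best is 62.

62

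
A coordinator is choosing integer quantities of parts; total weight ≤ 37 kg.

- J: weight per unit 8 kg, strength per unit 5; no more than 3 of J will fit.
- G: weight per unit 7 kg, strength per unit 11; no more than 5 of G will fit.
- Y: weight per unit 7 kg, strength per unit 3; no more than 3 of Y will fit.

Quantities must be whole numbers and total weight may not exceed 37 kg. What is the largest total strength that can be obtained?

1×J and 4×G: weight 36 ≤ 37, strength 1·5 + 4·11 = 49.
5×G: weight 35 ≤ 37, strength 5·11 = 55.
Best is 55.

55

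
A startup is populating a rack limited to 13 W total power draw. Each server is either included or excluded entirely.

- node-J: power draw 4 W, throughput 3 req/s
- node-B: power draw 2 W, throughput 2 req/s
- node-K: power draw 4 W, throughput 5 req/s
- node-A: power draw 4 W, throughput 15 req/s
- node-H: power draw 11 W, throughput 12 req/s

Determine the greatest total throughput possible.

23

Allowing fractional choices, the relaxed optimum would be about 25.5, but servers are indivisible.
node-J + node-K + node-A: power draw 4 + 4 + 4 = 12 ≤ 13, throughput 3 + 5 + 15 = 23.
node-K + node-A: power draw 4 + 4 = 8 ≤ 13, throughput 5 + 15 = 20.
node-B + node-K + node-A: power draw 2 + 4 + 4 = 10 ≤ 13, throughput 2 + 5 + 15 = 22.
Best is node-J, node-K, and node-A with total throughput 23.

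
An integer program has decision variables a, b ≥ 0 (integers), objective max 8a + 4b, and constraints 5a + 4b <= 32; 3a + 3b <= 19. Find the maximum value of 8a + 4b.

48

(a,b)=(6,0): 5·6+4·0=30≤32, 3·6+3·0=18≤19, objective 48.
(a,b)=(5,1): 5·5+4·1=29≤32, 3·5+3·1=18≤19, objective 44.
(a,b)=(5,0): 5·5+4·0=25≤32, 3·5+3·0=15≤19, objective 40.
Maximum is 48 at (a,b)=(6,0).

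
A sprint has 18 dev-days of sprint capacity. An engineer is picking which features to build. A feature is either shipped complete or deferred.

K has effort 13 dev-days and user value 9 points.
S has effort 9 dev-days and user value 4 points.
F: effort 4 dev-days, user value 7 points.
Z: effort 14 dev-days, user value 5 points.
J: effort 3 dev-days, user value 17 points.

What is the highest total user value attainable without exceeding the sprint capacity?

This is a 0-1 knapsack instance.
S + F + J: effort 9 + 4 + 3 = 16 ≤ 18, user value 4 + 7 + 17 = 28.
K + J: effort 13 + 3 = 16 ≤ 18, user value 9 + 17 = 26.
Best is S, F, and J with total user value 28.

28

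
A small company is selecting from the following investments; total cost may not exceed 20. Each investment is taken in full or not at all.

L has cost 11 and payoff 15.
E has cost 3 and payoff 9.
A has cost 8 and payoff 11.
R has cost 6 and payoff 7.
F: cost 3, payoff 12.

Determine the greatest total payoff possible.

L + E + F: cost 11 + 3 + 3 = 17 ≤ 20, payoff 15 + 9 + 12 = 36.
E + A + R + F: cost 3 + 8 + 6 + 3 = 20 ≤ 20, payoff 9 + 11 + 7 + 12 = 39.
Best is E, A, R, and F with total payoff 39.

39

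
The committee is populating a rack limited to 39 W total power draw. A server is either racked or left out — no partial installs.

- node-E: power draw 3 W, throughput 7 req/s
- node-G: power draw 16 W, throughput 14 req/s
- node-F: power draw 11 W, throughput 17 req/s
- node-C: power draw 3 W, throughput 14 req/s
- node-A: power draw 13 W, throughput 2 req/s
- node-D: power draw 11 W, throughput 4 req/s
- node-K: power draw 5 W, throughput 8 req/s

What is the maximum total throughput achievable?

Take node-E, node-G, node-F, node-C, and node-K: power draw 3 + 16 + 11 + 3 + 5 = 38 ≤ 39, throughput 7 + 14 + 17 + 14 + 8 = 60.
No other feasible combination does better.

60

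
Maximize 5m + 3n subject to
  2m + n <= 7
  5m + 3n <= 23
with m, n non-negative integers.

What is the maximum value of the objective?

(m,n)=(0,7): 2·0+1·7=7≤7, 5·0+3·7=21≤23, objective 21.
(m,n)=(0,6): 2·0+1·6=6≤7, 5·0+3·6=18≤23, objective 18.
No feasible integer point exceeds 21.

21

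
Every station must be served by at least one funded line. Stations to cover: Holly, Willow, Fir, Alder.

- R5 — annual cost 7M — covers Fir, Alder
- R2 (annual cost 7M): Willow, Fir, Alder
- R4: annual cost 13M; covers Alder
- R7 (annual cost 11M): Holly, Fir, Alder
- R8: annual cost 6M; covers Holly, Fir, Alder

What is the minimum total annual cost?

13

This is a weighted set-cover instance.
Choose R2 and R8: together they cover Holly, Willow, Fir, Alder — every station.
Total annual cost: 7 + 6 = 13.
No cover costs less than 13.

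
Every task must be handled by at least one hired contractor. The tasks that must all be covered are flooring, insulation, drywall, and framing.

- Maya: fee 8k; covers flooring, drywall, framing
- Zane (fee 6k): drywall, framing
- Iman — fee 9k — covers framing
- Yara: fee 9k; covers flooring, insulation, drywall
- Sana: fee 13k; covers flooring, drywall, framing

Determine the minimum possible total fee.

This is a weighted set-cover instance.
The greedy cost-per-new-task heuristic would pick Maya and Yara for 17, but a cheaper cover exists.
Choose Zane and Yara: together they cover flooring, insulation, drywall, framing — every task.
Total fee: 6 + 9 = 15.
No cover costs less than 15.

15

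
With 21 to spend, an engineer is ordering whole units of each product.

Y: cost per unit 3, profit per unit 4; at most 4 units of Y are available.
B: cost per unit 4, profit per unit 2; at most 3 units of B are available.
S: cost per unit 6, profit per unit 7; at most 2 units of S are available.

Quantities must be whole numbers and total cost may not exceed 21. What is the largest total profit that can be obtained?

Y has the best ratio (4/3); taking only Y gives at most 4×4 = 16 (stopped by the supply cap of 4).
Mixing does better — 3×Y and 2×S: cost 21 ≤ 21, profit 3·4 + 2·7 = 26.

26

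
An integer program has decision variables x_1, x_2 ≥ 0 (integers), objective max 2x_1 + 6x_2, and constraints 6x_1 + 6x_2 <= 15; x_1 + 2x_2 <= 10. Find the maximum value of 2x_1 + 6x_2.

12

The continuous relaxation peaks at (0, 2.5) with value 15.00; rounding to a feasible lattice point costs some objective.
(x_1,x_2)=(0,2): 6·0+6·2=12≤15, 1·0+2·2=4≤10, objective 12.
(x_1,x_2)=(1,1): 6·1+6·1=12≤15, 1·1+2·1=3≤10, objective 8.
(x_1,x_2)=(0,1): 6·0+6·1=6≤15, 1·0+2·1=2≤10, objective 6.
Maximum is 12 at (x_1,x_2)=(0,2).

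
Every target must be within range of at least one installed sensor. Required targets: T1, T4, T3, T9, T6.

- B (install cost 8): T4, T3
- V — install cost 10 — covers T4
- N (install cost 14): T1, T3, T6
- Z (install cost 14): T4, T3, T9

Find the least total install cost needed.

28

The greedy cost-per-new-target heuristic would pick B, N, and Z for 36, but a cheaper cover exists.
Choose N and Z: together they cover T1, T4, T3, T9, T6 — every target.
Total install cost: 14 + 14 = 28.
No cover costs less than 28.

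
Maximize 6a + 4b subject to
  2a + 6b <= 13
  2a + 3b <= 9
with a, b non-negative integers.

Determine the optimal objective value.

The continuous relaxation peaks at (4.5, 0) with value 27.00; rounding to a feasible lattice point costs some objective.
(a,b)=(4,0) is feasible, giving 24.
(a,b)=(3,1) is feasible, giving 22.
(a,b)=(3,0) is feasible, giving 18.
The best lattice point is (4,0), giving 24.

24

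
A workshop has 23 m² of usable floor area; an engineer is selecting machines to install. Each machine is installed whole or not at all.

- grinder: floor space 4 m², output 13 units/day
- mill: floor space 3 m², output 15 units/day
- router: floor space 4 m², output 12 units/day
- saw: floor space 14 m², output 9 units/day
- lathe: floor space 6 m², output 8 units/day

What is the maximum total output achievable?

48

This is an integer program with binary decision variables.
Allowing fractional choices, the relaxed optimum would be about 51.9, but machines are indivisible.
grinder + mill + router: floor space 4 + 3 + 4 = 11 ≤ 23, output 13 + 15 + 12 = 40.
grinder + mill + router + lathe: floor space 4 + 3 + 4 + 6 = 17 ≤ 23, output 13 + 15 + 12 + 8 = 48.
Best is grinder, mill, router, and lathe with total output 48.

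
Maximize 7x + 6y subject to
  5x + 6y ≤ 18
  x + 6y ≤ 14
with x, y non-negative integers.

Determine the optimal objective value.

21

(x,y)=(3,0): 5·3+6·0=15≤18, 1·3+6·0=3≤14, objective 21.
(x,y)=(2,1): 5·2+6·1=16≤18, 1·2+6·1=8≤14, objective 20.
(x,y)=(2,0): 5·2+6·0=10≤18, 1·2+6·0=2≤14, objective 14.
The best lattice point is (3,0), giving 21.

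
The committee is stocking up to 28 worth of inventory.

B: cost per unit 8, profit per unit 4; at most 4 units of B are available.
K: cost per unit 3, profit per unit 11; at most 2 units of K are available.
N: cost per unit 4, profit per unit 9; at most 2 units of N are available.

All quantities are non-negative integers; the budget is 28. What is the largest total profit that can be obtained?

44

Take 1×B, 2×K, and 2×N: cost 22 ≤ 28, profit 1·4 + 2·11 + 2·9 = 44.
K has the best ratio (11/3) and is taken to its limit of 2; remaining capacity is filled optimally with the others.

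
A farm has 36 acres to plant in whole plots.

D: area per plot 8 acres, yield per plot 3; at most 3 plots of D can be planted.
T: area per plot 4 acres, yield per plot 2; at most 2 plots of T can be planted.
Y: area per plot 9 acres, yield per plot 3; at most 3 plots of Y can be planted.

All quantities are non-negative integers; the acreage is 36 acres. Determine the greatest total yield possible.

Take 2×T and 3×Y: area 35 ≤ 36, yield 2·2 + 3·3 = 13.
T has the best ratio (2/4) and is taken to its limit of 2; remaining capacity is filled optimally with the others.

13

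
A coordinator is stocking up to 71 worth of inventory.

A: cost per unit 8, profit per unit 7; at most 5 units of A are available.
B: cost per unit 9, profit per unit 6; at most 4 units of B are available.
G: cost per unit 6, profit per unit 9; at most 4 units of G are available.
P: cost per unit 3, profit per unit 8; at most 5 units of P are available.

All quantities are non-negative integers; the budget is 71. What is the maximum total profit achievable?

104

This is a bounded integer knapsack.
P has the best ratio (8/3); taking only P gives at most 5×8 = 40 (stopped by the supply cap of 5).
Mixing does better — 4×A, 4×G, and 5×P: cost 71 ≤ 71, profit 4·7 + 4·9 + 5·8 = 104.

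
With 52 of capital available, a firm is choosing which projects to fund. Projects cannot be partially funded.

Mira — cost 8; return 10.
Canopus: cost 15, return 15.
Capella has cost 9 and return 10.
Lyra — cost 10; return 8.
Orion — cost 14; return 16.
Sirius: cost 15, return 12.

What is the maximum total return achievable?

53

This is an integer program with binary decision variables.
Allowing fractional choices, the relaxed optimum would be about 55.8, but projects are indivisible.
Mira + Canopus + Orion + Sirius: cost 8 + 15 + 14 + 15 = 52 ≤ 52, return 10 + 15 + 16 + 12 = 53.
Mira + Canopus + Capella + Orion: cost 8 + 15 + 9 + 14 = 46 ≤ 52, return 10 + 15 + 10 + 16 = 51.
Best is Mira, Canopus, Orion, and Sirius with total return 53.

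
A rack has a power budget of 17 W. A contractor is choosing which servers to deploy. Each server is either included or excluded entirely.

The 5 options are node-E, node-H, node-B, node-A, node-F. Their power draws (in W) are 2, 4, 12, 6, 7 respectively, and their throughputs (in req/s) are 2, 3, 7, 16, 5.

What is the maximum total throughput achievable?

24

Allowing fractional choices, the relaxed optimum would be about 24.6, but servers are indivisible.
node-E + node-H + node-A: power draw 2 + 4 + 6 = 12 ≤ 17, throughput 2 + 3 + 16 = 21.
node-E + node-A + node-F: power draw 2 + 6 + 7 = 15 ≤ 17, throughput 2 + 16 + 5 = 23.
node-H + node-A + node-F: power draw 4 + 6 + 7 = 17 ≤ 17, throughput 3 + 16 + 5 = 24.
Best is node-H, node-A, and node-F with total throughput 24.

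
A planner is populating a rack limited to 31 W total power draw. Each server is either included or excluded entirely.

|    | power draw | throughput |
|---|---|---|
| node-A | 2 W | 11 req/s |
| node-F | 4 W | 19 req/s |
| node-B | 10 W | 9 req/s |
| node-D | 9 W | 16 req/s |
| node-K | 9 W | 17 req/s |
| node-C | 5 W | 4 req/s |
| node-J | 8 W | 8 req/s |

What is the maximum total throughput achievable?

This is a 0-1 knapsack instance.
Allowing fractional choices, the relaxed optimum would be about 70.0, but servers are indivisible.
node-A + node-F + node-B + node-K + node-C: power draw 2 + 4 + 10 + 9 + 5 = 30 ≤ 31, throughput 11 + 19 + 9 + 17 + 4 = 60.
node-A + node-F + node-D + node-K: power draw 2 + 4 + 9 + 9 = 24 ≤ 31, throughput 11 + 19 + 16 + 17 = 63.
node-A + node-F + node-D + node-K + node-C: power draw 2 + 4 + 9 + 9 + 5 = 29 ≤ 31, throughput 11 + 19 + 16 + 17 + 4 = 67.
Best is node-A, node-F, node-D, node-K, and node-C with total throughput 67.

67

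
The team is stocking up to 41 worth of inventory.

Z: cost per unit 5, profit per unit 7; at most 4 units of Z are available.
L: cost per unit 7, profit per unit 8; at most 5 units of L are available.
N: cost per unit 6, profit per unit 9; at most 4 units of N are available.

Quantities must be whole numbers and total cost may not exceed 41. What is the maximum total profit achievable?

2×Z, 1×L, and 4×N: cost 41 ≤ 41, profit 2·7 + 1·8 + 4·9 = 58.
3×Z and 4×N: cost 39 ≤ 41, profit 3·7 + 4·9 = 57.
Best is 58.

58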